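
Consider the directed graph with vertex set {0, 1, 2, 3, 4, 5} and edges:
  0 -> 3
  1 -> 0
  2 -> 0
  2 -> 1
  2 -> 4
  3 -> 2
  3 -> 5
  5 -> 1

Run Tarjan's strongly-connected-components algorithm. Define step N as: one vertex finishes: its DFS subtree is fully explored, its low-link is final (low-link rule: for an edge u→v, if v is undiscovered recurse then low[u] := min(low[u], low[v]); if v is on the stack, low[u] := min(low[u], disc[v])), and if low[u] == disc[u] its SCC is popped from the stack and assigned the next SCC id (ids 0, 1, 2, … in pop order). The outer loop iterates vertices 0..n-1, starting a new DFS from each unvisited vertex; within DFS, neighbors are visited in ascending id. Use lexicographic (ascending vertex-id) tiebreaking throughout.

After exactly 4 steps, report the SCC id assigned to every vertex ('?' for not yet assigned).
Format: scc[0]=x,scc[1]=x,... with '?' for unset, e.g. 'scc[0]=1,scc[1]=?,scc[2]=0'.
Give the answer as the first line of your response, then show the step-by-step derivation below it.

scc[0]=?,scc[1]=?,scc[2]=?,scc[3]=?,scc[4]=0,scc[5]=?

step 1: low=(low[0]=0,low[1]=0,low[2]=0,low[3]=1,low[4]=?,low[5]=?); scc=(scc[0]=?,scc[1]=?,scc[2]=?,scc[3]=?,scc[4]=?,scc[5]=?)
step 2: low=(low[0]=0,low[1]=0,low[2]=0,low[3]=1,low[4]=4,low[5]=?); scc=(scc[0]=?,scc[1]=?,scc[2]=?,scc[3]=?,scc[4]=0,scc[5]=?)
step 3: low=(low[0]=0,low[1]=0,low[2]=0,low[3]=1,low[4]=4,low[5]=?); scc=(scc[0]=?,scc[1]=?,scc[2]=?,scc[3]=?,scc[4]=0,scc[5]=?)
step 4: low=(low[0]=0,low[1]=0,low[2]=0,low[3]=0,low[4]=4,low[5]=3); scc=(scc[0]=?,scc[1]=?,scc[2]=?,scc[3]=?,scc[4]=0,scc[5]=?)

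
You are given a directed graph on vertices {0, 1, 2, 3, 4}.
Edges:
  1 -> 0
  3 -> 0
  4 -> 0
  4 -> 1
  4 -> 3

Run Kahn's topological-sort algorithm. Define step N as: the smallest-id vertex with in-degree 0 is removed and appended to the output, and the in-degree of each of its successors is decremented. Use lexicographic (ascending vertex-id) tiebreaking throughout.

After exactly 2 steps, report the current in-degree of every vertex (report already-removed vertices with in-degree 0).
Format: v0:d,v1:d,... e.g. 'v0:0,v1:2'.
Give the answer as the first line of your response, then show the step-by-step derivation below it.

v0:2,v1:0,v2:0,v3:0,v4:0

step 1: output 2; order=[2]; indeg=(3,1,0,1,0)
step 2: output 4; order=[2,4]; indeg=(2,0,0,0,0)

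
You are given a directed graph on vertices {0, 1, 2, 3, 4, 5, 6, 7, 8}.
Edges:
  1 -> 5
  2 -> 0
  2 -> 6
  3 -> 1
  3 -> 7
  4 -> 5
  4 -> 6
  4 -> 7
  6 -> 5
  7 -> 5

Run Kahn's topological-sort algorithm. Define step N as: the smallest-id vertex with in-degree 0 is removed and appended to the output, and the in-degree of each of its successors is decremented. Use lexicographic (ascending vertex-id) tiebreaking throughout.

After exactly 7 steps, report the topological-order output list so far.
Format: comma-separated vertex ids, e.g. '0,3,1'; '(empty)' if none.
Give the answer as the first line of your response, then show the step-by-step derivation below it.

2,0,3,1,4,6,7

step 1: output 2; order=[2]; indeg=(0,1,0,0,0,4,1,2,0)
step 2: output 0; order=[2,0]; indeg=(0,1,0,0,0,4,1,2,0)
step 3: output 3; order=[2,0,3]; indeg=(0,0,0,0,0,4,1,1,0)
step 4: output 1; order=[2,0,3,1]; indeg=(0,0,0,0,0,3,1,1,0)
step 5: output 4; order=[2,0,3,1,4]; indeg=(0,0,0,0,0,2,0,0,0)
step 6: output 6; order=[2,0,3,1,4,6]; indeg=(0,0,0,0,0,1,0,0,0)
step 7: output 7; order=[2,0,3,1,4,6,7]; indeg=(0,0,0,0,0,0,0,0,0)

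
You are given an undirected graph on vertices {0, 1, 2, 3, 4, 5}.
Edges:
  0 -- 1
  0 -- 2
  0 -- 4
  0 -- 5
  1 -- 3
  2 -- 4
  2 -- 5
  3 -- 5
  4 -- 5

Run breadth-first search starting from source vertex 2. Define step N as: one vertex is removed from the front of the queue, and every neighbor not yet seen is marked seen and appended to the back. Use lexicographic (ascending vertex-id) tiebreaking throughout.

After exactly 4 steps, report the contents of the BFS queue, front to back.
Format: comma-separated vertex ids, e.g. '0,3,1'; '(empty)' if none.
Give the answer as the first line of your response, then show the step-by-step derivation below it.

1,3

step 1: dequeue 2; queue=[0,4,5]; order=2
step 2: dequeue 0; queue=[4,5,1]; order=2,0
step 3: dequeue 4; queue=[5,1]; order=2,0,4
step 4: dequeue 5; queue=[1,3]; order=2,0,4,5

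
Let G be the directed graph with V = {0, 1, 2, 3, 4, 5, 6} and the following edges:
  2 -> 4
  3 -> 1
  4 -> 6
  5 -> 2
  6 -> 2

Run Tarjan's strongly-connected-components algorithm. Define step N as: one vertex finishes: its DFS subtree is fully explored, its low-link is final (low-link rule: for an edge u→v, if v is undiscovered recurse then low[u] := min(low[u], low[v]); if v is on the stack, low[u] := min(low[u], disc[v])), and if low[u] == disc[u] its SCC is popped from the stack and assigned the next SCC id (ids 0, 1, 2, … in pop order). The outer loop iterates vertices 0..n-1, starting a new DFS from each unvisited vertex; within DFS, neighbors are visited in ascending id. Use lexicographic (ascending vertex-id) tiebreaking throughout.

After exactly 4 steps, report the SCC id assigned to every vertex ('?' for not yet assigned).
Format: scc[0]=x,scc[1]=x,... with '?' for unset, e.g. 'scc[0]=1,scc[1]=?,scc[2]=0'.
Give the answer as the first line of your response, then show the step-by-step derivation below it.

scc[0]=0,scc[1]=1,scc[2]=?,scc[3]=?,scc[4]=?,scc[5]=?,scc[6]=?

step 1: low=(low[0]=0,low[1]=?,low[2]=?,low[3]=?,low[4]=?,low[5]=?,low[6]=?); scc=(scc[0]=0,scc[1]=?,scc[2]=?,scc[3]=?,scc[4]=?,scc[5]=?,scc[6]=?)
step 2: low=(low[0]=0,low[1]=1,low[2]=?,low[3]=?,low[4]=?,low[5]=?,low[6]=?); scc=(scc[0]=0,scc[1]=1,scc[2]=?,scc[3]=?,scc[4]=?,scc[5]=?,scc[6]=?)
step 3: low=(low[0]=0,low[1]=1,low[2]=2,low[3]=?,low[4]=3,low[5]=?,low[6]=2); scc=(scc[0]=0,scc[1]=1,scc[2]=?,scc[3]=?,scc[4]=?,scc[5]=?,scc[6]=?)
step 4: low=(low[0]=0,low[1]=1,low[2]=2,low[3]=?,low[4]=2,low[5]=?,low[6]=2); scc=(scc[0]=0,scc[1]=1,scc[2]=?,scc[3]=?,scc[4]=?,scc[5]=?,scc[6]=?)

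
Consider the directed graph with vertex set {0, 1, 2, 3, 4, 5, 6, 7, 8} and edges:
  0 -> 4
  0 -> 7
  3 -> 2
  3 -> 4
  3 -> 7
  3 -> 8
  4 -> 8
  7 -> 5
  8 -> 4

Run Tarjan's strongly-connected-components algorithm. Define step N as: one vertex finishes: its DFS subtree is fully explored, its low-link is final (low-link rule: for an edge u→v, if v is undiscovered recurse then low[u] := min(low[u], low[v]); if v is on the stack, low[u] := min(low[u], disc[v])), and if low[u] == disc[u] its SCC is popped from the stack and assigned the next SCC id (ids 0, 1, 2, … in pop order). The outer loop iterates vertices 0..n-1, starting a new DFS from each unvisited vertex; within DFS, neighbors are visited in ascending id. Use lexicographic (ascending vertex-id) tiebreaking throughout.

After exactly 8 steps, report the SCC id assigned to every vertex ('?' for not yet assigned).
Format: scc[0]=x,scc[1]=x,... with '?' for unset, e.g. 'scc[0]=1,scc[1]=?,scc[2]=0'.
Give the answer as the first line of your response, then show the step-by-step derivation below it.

scc[0]=3,scc[1]=4,scc[2]=5,scc[3]=6,scc[4]=0,scc[5]=1,scc[6]=?,scc[7]=2,scc[8]=0

step 1: low=(low[0]=0,low[1]=?,low[2]=?,low[3]=?,low[4]=1,low[5]=?,low[6]=?,low[7]=?,low[8]=1); scc=(scc[0]=?,scc[1]=?,scc[2]=?,scc[3]=?,scc[4]=?,scc[5]=?,scc[6]=?,scc[7]=?,scc[8]=?)
step 2: low=(low[0]=0,low[1]=?,low[2]=?,low[3]=?,low[4]=1,low[5]=?,low[6]=?,low[7]=?,low[8]=1); scc=(scc[0]=?,scc[1]=?,scc[2]=?,scc[3]=?,scc[4]=0,scc[5]=?,scc[6]=?,scc[7]=?,scc[8]=0)
step 3: low=(low[0]=0,low[1]=?,low[2]=?,low[3]=?,low[4]=1,low[5]=4,low[6]=?,low[7]=3,low[8]=1); scc=(scc[0]=?,scc[1]=?,scc[2]=?,scc[3]=?,scc[4]=0,scc[5]=1,scc[6]=?,scc[7]=?,scc[8]=0)
step 4: low=(low[0]=0,low[1]=?,low[2]=?,low[3]=?,low[4]=1,low[5]=4,low[6]=?,low[7]=3,low[8]=1); scc=(scc[0]=?,scc[1]=?,scc[2]=?,scc[3]=?,scc[4]=0,scc[5]=1,scc[6]=?,scc[7]=2,scc[8]=0)
step 5: low=(low[0]=0,low[1]=?,low[2]=?,low[3]=?,low[4]=1,low[5]=4,low[6]=?,low[7]=3,low[8]=1); scc=(scc[0]=3,scc[1]=?,scc[2]=?,scc[3]=?,scc[4]=0,scc[5]=1,scc[6]=?,scc[7]=2,scc[8]=0)
step 6: low=(low[0]=0,low[1]=5,low[2]=?,low[3]=?,low[4]=1,low[5]=4,low[6]=?,low[7]=3,low[8]=1); scc=(scc[0]=3,scc[1]=4,scc[2]=?,scc[3]=?,scc[4]=0,scc[5]=1,scc[6]=?,scc[7]=2,scc[8]=0)
step 7: low=(low[0]=0,low[1]=5,low[2]=6,low[3]=?,low[4]=1,low[5]=4,low[6]=?,low[7]=3,low[8]=1); scc=(scc[0]=3,scc[1]=4,scc[2]=5,scc[3]=?,scc[4]=0,scc[5]=1,scc[6]=?,scc[7]=2,scc[8]=0)
step 8: low=(low[0]=0,low[1]=5,low[2]=6,low[3]=7,low[4]=1,low[5]=4,low[6]=?,low[7]=3,low[8]=1); scc=(scc[0]=3,scc[1]=4,scc[2]=5,scc[3]=6,scc[4]=0,scc[5]=1,scc[6]=?,scc[7]=2,scc[8]=0)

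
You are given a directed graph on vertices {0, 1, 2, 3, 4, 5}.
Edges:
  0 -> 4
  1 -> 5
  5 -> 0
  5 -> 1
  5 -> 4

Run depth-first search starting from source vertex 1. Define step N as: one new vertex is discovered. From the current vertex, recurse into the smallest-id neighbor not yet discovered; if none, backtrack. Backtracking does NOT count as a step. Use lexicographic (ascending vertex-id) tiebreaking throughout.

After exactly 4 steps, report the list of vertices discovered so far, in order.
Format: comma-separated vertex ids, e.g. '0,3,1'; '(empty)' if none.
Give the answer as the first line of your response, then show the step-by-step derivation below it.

1,5,0,4

step 1: discover 1; path=1; order=1
step 2: discover 5; path=1>5; order=1,5
step 3: discover 0; path=1>5>0; order=1,5,0
step 4: discover 4; path=1>5>0>4; order=1,5,0,4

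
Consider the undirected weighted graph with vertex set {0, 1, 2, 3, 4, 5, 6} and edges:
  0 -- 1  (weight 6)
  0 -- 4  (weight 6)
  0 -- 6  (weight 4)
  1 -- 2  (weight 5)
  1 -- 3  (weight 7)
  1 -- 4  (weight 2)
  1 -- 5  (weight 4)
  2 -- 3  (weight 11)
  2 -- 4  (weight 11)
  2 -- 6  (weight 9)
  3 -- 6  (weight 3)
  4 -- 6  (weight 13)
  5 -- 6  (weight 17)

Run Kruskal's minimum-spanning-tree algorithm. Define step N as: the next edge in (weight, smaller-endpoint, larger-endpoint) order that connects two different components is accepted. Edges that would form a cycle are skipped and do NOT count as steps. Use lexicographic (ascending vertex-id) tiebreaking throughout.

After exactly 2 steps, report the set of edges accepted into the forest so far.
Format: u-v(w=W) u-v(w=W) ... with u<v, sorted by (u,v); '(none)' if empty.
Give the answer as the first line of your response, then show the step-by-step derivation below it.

1-4(w=2) 3-6(w=3)

step 1: add edge 1-4 (w=2); MST = {1-4(w=2)}
step 2: add edge 3-6 (w=3); MST = {1-4(w=2) 3-6(w=3)}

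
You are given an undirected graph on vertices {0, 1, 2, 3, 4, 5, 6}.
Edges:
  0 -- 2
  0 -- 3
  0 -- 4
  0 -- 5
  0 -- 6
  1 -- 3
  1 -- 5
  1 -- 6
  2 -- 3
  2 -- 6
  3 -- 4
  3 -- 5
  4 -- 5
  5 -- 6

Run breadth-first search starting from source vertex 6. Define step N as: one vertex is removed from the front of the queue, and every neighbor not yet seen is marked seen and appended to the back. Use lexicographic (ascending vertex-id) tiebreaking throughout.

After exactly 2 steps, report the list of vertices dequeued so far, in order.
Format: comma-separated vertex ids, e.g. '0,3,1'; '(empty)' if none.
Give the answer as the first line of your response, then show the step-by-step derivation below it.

6,0

step 1: dequeue 6; queue=[0,1,2,5]; order=6
step 2: dequeue 0; queue=[1,2,5,3,4]; order=6,0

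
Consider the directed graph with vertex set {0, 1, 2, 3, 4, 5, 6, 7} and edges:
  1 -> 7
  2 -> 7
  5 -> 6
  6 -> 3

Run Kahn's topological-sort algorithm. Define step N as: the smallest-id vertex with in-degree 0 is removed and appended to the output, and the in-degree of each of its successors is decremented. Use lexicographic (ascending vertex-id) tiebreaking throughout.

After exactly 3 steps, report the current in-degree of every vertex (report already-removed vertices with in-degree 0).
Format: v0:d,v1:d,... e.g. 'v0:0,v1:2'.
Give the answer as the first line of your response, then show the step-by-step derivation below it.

v0:0,v1:0,v2:0,v3:1,v4:0,v5:0,v6:1,v7:0

step 1: output 0; order=[0]; indeg=(0,0,0,1,0,0,1,2)
step 2: output 1; order=[0,1]; indeg=(0,0,0,1,0,0,1,1)
step 3: output 2; order=[0,1,2]; indeg=(0,0,0,1,0,0,1,0)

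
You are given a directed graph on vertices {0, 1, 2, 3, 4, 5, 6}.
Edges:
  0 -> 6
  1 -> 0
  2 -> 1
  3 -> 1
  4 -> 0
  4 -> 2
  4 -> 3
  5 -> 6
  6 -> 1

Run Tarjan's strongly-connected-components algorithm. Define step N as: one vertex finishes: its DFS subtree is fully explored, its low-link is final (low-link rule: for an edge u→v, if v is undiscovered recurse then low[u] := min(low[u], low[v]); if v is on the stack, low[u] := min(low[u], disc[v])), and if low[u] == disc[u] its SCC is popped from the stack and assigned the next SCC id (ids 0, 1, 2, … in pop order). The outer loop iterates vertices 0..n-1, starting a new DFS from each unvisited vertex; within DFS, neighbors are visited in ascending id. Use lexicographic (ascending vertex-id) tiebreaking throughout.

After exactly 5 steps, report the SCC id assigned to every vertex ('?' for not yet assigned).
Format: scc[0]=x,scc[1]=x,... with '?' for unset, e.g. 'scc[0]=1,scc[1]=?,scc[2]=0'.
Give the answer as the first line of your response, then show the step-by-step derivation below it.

scc[0]=0,scc[1]=0,scc[2]=1,scc[3]=2,scc[4]=?,scc[5]=?,scc[6]=0

step 1: low=(low[0]=0,low[1]=0,low[2]=?,low[3]=?,low[4]=?,low[5]=?,low[6]=1); scc=(scc[0]=?,scc[1]=?,scc[2]=?,scc[3]=?,scc[4]=?,scc[5]=?,scc[6]=?)
step 2: low=(low[0]=0,low[1]=0,low[2]=?,low[3]=?,low[4]=?,low[5]=?,low[6]=0); scc=(scc[0]=?,scc[1]=?,scc[2]=?,scc[3]=?,scc[4]=?,scc[5]=?,scc[6]=?)
step 3: low=(low[0]=0,low[1]=0,low[2]=?,low[3]=?,low[4]=?,low[5]=?,low[6]=0); scc=(scc[0]=0,scc[1]=0,scc[2]=?,scc[3]=?,scc[4]=?,scc[5]=?,scc[6]=0)
step 4: low=(low[0]=0,low[1]=0,low[2]=3,low[3]=?,low[4]=?,low[5]=?,low[6]=0); scc=(scc[0]=0,scc[1]=0,scc[2]=1,scc[3]=?,scc[4]=?,scc[5]=?,scc[6]=0)
step 5: low=(low[0]=0,low[1]=0,low[2]=3,low[3]=4,low[4]=?,low[5]=?,low[6]=0); scc=(scc[0]=0,scc[1]=0,scc[2]=1,scc[3]=2,scc[4]=?,scc[5]=?,scc[6]=0)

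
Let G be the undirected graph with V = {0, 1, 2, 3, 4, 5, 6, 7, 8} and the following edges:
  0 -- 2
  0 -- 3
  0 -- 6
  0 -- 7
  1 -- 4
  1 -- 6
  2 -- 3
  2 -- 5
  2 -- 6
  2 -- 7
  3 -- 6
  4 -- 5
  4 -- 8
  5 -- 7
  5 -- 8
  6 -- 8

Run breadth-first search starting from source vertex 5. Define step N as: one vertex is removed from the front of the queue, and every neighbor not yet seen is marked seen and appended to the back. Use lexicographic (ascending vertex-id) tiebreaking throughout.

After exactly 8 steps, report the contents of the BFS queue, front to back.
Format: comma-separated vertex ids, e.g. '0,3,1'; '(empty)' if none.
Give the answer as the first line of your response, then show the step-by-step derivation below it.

1

step 1: dequeue 5; queue=[2,4,7,8]; order=5
step 2: dequeue 2; queue=[4,7,8,0,3,6]; order=5,2
step 3: dequeue 4; queue=[7,8,0,3,6,1]; order=5,2,4
step 4: dequeue 7; queue=[8,0,3,6,1]; order=5,2,4,7
step 5: dequeue 8; queue=[0,3,6,1]; order=5,2,4,7,8
step 6: dequeue 0; queue=[3,6,1]; order=5,2,4,7,8,0
step 7: dequeue 3; queue=[6,1]; order=5,2,4,7,8,0,3
step 8: dequeue 6; queue=[1]; order=5,2,4,7,8,0,3,6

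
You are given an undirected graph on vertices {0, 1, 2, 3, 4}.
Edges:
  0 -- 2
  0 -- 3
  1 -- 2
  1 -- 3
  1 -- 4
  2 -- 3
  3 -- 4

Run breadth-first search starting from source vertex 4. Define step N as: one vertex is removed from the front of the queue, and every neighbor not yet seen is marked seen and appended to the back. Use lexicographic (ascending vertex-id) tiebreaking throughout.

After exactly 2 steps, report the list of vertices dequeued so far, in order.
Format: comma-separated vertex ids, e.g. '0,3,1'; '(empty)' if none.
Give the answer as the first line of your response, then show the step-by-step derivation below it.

4,1

step 1: dequeue 4; queue=[1,3]; order=4
step 2: dequeue 1; queue=[3,2]; order=4,1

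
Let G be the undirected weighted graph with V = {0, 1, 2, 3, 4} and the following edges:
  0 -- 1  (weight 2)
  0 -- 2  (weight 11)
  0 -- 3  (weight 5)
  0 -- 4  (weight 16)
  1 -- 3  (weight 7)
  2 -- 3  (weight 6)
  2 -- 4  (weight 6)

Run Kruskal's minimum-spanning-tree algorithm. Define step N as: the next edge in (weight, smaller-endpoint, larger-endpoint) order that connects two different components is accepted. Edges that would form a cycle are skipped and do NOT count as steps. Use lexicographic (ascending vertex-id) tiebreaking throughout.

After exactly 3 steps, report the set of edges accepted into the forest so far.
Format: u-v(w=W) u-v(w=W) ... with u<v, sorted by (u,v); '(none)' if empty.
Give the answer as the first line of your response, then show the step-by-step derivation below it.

0-1(w=2) 0-3(w=5) 2-3(w=6)

step 1: add edge 0-1 (w=2); MST = {0-1(w=2)}
step 2: add edge 0-3 (w=5); MST = {0-1(w=2) 0-3(w=5)}
step 3: add edge 2-3 (w=6); MST = {0-1(w=2) 0-3(w=5) 2-3(w=6)}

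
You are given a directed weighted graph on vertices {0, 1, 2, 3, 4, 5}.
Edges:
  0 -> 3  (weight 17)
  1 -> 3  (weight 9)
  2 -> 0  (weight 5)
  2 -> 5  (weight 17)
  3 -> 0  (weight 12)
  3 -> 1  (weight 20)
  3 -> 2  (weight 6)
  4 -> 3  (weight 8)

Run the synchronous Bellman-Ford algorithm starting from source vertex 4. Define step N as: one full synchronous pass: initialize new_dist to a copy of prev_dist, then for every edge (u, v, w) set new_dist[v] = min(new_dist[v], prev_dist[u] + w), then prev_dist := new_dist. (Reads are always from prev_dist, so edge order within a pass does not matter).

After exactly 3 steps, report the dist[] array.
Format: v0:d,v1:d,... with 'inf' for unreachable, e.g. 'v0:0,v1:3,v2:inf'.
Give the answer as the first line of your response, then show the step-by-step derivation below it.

v0:19,v1:28,v2:14,v3:8,v4:0,v5:31

step 1: dist = v0:inf,v1:inf,v2:inf,v3:8,v4:0,v5:inf
step 2: dist = v0:20,v1:28,v2:14,v3:8,v4:0,v5:inf
step 3: dist = v0:19,v1:28,v2:14,v3:8,v4:0,v5:31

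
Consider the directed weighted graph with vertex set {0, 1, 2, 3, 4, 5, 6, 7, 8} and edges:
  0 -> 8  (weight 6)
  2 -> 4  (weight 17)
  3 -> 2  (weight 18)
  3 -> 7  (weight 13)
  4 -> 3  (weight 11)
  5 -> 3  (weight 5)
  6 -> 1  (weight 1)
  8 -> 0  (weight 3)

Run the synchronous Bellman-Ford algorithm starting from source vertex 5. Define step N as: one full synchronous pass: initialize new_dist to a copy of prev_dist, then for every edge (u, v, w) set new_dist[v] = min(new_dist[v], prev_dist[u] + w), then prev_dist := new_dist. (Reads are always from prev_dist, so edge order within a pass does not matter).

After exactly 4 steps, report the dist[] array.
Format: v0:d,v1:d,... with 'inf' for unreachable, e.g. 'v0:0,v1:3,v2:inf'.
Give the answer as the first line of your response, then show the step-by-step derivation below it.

v0:inf,v1:inf,v2:23,v3:5,v4:40,v5:0,v6:inf,v7:18,v8:inf

step 1: dist = v0:inf,v1:inf,v2:inf,v3:5,v4:inf,v5:0,v6:inf,v7:inf,v8:inf
step 2: dist = v0:inf,v1:inf,v2:23,v3:5,v4:inf,v5:0,v6:inf,v7:18,v8:inf
step 3: dist = v0:inf,v1:inf,v2:23,v3:5,v4:40,v5:0,v6:inf,v7:18,v8:inf
step 4: dist = v0:inf,v1:inf,v2:23,v3:5,v4:40,v5:0,v6:inf,v7:18,v8:inf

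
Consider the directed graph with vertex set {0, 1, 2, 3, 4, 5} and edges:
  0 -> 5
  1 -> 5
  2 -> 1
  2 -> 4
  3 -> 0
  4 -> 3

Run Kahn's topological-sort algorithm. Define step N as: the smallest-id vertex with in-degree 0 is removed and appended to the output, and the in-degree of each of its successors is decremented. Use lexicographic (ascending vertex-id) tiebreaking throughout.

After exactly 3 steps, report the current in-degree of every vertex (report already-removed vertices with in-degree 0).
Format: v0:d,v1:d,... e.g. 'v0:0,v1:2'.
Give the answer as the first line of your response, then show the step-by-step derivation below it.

v0:1,v1:0,v2:0,v3:0,v4:0,v5:1

step 1: output 2; order=[2]; indeg=(1,0,0,1,0,2)
step 2: output 1; order=[2,1]; indeg=(1,0,0,1,0,1)
step 3: output 4; order=[2,1,4]; indeg=(1,0,0,0,0,1)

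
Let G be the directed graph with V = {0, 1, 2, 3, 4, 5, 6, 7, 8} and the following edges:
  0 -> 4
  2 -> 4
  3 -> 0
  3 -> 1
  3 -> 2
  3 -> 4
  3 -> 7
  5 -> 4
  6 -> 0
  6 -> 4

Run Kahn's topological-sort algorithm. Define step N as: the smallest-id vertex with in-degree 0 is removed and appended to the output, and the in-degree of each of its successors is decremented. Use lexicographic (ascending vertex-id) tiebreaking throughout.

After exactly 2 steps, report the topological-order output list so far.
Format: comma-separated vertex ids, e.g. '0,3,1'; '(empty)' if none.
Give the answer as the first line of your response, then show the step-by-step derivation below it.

3,1

step 1: output 3; order=[3]; indeg=(1,0,0,0,4,0,0,0,0)
step 2: output 1; order=[3,1]; indeg=(1,0,0,0,4,0,0,0,0)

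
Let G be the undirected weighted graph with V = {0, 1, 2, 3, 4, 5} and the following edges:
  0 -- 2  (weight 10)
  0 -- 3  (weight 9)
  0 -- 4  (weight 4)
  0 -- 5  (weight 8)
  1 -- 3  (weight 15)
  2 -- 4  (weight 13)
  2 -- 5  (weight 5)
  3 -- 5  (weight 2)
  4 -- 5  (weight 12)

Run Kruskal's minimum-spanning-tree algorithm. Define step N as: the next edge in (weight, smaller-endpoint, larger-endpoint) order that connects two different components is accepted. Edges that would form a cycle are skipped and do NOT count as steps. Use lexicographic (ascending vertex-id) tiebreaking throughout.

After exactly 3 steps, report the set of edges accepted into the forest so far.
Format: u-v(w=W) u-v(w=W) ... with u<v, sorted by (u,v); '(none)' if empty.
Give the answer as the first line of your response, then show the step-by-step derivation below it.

0-4(w=4) 2-5(w=5) 3-5(w=2)

step 1: add edge 3-5 (w=2); MST = {3-5(w=2)}
step 2: add edge 0-4 (w=4); MST = {0-4(w=4) 3-5(w=2)}
step 3: add edge 2-5 (w=5); MST = {0-4(w=4) 2-5(w=5) 3-5(w=2)}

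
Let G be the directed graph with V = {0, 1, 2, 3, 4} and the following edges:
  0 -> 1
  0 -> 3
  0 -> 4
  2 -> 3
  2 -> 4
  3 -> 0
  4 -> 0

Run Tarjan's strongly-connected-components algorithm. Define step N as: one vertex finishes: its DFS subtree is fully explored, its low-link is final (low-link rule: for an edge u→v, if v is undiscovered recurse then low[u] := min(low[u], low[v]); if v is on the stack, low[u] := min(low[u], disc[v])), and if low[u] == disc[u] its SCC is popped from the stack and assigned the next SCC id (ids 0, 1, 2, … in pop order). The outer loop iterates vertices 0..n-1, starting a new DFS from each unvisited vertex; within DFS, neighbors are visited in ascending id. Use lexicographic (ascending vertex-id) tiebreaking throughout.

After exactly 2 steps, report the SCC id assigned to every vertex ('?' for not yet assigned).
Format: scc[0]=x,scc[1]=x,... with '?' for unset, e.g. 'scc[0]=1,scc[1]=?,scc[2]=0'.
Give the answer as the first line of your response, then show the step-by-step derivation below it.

scc[0]=?,scc[1]=0,scc[2]=?,scc[3]=?,scc[4]=?

step 1: low=(low[0]=0,low[1]=1,low[2]=?,low[3]=?,low[4]=?); scc=(scc[0]=?,scc[1]=0,scc[2]=?,scc[3]=?,scc[4]=?)
step 2: low=(low[0]=0,low[1]=1,low[2]=?,low[3]=0,low[4]=?); scc=(scc[0]=?,scc[1]=0,scc[2]=?,scc[3]=?,scc[4]=?)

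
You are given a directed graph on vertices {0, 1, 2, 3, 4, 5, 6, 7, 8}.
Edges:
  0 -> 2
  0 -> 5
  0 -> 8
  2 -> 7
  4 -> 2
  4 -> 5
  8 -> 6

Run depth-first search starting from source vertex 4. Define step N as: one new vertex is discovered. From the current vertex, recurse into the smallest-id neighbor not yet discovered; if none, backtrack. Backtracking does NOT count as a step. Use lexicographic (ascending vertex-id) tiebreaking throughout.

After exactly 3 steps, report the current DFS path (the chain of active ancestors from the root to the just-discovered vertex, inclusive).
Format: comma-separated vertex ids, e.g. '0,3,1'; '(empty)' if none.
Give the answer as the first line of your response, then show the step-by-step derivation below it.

4,2,7

step 1: discover 4; path=4; order=4
step 2: discover 2; path=4>2; order=4,2
step 3: discover 7; path=4>2>7; order=4,2,7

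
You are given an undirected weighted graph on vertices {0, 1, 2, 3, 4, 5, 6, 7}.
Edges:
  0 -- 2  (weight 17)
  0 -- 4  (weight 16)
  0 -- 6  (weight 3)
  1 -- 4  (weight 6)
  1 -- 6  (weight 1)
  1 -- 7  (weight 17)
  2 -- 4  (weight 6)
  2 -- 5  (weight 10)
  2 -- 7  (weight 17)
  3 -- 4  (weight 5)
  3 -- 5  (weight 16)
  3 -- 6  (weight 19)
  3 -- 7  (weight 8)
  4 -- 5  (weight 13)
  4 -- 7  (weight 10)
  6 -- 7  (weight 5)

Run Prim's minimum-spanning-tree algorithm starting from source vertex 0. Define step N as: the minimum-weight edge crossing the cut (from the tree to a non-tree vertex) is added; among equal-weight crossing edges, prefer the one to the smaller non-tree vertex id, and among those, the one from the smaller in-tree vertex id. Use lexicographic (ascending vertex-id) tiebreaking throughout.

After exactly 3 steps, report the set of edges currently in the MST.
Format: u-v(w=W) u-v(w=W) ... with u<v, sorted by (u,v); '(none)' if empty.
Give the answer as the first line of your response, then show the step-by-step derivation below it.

0-6(w=3) 1-6(w=1) 6-7(w=5)

step 1: add edge 0-6 (w=3); MST = {0-6(w=3)}
step 2: add edge 1-6 (w=1); MST = {0-6(w=3) 1-6(w=1)}
step 3: add edge 6-7 (w=5); MST = {0-6(w=3) 1-6(w=1) 6-7(w=5)}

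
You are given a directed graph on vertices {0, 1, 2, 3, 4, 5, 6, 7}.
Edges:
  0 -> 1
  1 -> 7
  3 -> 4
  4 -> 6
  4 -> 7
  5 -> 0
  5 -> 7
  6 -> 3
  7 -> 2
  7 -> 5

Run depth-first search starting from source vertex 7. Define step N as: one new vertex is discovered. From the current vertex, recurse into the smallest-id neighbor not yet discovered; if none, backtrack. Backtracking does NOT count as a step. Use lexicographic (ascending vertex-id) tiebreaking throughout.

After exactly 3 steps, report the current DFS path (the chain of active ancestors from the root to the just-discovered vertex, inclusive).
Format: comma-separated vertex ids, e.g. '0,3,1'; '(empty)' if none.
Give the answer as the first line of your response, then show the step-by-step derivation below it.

7,5

step 1: discover 7; path=7; order=7
step 2: discover 2; path=7>2; order=7,2
step 3: discover 5; path=7>5; order=7,2,5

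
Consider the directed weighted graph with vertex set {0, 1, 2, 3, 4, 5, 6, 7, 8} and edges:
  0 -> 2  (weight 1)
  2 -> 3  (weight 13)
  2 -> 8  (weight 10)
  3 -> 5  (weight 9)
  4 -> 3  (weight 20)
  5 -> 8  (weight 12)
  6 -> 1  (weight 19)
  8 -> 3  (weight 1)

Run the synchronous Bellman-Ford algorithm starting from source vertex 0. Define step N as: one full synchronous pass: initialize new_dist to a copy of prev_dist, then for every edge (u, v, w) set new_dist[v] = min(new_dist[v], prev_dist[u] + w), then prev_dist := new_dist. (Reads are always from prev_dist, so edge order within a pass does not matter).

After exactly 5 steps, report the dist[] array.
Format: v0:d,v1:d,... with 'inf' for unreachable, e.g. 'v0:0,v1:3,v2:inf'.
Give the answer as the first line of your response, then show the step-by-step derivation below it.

v0:0,v1:inf,v2:1,v3:12,v4:inf,v5:21,v6:inf,v7:inf,v8:11

step 1: dist = v0:0,v1:inf,v2:1,v3:inf,v4:inf,v5:inf,v6:inf,v7:inf,v8:inf
step 2: dist = v0:0,v1:inf,v2:1,v3:14,v4:inf,v5:inf,v6:inf,v7:inf,v8:11
step 3: dist = v0:0,v1:inf,v2:1,v3:12,v4:inf,v5:23,v6:inf,v7:inf,v8:11
step 4: dist = v0:0,v1:inf,v2:1,v3:12,v4:inf,v5:21,v6:inf,v7:inf,v8:11
step 5: dist = v0:0,v1:inf,v2:1,v3:12,v4:inf,v5:21,v6:inf,v7:inf,v8:11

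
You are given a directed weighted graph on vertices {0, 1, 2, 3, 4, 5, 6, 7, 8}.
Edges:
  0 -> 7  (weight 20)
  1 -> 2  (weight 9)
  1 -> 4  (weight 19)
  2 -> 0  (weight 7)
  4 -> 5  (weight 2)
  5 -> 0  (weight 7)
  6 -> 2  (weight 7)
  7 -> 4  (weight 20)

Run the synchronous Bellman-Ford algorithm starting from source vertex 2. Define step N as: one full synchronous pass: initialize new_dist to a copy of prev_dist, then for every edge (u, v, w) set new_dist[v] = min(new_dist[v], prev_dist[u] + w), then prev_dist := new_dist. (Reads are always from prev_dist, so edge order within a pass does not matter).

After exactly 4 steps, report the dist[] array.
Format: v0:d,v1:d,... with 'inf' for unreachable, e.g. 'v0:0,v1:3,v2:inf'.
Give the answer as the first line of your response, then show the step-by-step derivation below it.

v0:7,v1:inf,v2:0,v3:inf,v4:47,v5:49,v6:inf,v7:27,v8:inf

step 1: dist = v0:7,v1:inf,v2:0,v3:inf,v4:inf,v5:inf,v6:inf,v7:inf,v8:inf
step 2: dist = v0:7,v1:inf,v2:0,v3:inf,v4:inf,v5:inf,v6:inf,v7:27,v8:inf
step 3: dist = v0:7,v1:inf,v2:0,v3:inf,v4:47,v5:inf,v6:inf,v7:27,v8:inf
step 4: dist = v0:7,v1:inf,v2:0,v3:inf,v4:47,v5:49,v6:inf,v7:27,v8:inf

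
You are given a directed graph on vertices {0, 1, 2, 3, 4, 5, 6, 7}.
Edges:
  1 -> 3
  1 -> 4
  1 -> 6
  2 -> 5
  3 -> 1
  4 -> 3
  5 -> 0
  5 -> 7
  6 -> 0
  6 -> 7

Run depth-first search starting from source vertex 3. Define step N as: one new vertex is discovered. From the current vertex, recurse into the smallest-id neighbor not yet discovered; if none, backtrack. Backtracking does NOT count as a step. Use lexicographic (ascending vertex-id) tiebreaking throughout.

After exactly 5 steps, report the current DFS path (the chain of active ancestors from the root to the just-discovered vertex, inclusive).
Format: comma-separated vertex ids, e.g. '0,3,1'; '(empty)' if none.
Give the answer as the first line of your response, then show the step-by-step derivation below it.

3,1,6,0

step 1: discover 3; path=3; order=3
step 2: discover 1; path=3>1; order=3,1
step 3: discover 4; path=3>1>4; order=3,1,4
step 4: discover 6; path=3>1>6; order=3,1,4,6
step 5: discover 0; path=3>1>6>0; order=3,1,4,6,0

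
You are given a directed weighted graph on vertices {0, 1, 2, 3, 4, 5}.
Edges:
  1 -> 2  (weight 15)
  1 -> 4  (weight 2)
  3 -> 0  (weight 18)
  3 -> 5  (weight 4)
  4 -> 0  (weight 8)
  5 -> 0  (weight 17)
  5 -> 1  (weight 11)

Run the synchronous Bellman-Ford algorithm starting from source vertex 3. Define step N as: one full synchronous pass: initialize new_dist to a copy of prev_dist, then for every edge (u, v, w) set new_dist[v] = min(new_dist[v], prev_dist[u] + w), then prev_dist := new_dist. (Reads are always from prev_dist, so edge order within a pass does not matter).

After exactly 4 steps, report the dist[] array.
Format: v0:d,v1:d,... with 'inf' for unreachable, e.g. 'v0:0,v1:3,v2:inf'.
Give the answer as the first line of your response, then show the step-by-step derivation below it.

v0:18,v1:15,v2:30,v3:0,v4:17,v5:4

step 1: dist = v0:18,v1:inf,v2:inf,v3:0,v4:inf,v5:4
step 2: dist = v0:18,v1:15,v2:inf,v3:0,v4:inf,v5:4
step 3: dist = v0:18,v1:15,v2:30,v3:0,v4:17,v5:4
step 4: dist = v0:18,v1:15,v2:30,v3:0,v4:17,v5:4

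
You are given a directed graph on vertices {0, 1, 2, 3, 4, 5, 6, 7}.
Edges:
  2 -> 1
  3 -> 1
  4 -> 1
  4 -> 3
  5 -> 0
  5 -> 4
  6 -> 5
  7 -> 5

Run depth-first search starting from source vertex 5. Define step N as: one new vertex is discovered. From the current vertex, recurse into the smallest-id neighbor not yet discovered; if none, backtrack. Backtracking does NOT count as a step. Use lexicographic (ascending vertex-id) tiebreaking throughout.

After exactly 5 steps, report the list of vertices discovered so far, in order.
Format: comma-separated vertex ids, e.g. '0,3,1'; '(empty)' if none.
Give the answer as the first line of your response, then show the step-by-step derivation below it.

5,0,4,1,3

step 1: discover 5; path=5; order=5
step 2: discover 0; path=5>0; order=5,0
step 3: discover 4; path=5>4; order=5,0,4
step 4: discover 1; path=5>4>1; order=5,0,4,1
step 5: discover 3; path=5>4>3; order=5,0,4,1,3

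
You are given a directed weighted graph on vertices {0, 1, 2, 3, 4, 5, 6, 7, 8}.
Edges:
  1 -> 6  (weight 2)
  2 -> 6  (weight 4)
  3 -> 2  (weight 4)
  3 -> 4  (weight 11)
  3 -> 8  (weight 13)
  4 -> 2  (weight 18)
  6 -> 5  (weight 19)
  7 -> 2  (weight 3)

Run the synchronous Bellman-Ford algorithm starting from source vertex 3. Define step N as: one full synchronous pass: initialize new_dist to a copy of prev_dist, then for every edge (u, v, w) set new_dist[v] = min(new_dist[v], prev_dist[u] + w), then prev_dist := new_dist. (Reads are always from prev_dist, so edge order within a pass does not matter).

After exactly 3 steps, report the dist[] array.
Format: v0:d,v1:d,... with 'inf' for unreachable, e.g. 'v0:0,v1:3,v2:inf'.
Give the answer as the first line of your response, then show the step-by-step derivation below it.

v0:inf,v1:inf,v2:4,v3:0,v4:11,v5:27,v6:8,v7:inf,v8:13

step 1: dist = v0:inf,v1:inf,v2:4,v3:0,v4:11,v5:inf,v6:inf,v7:inf,v8:13
step 2: dist = v0:inf,v1:inf,v2:4,v3:0,v4:11,v5:inf,v6:8,v7:inf,v8:13
step 3: dist = v0:inf,v1:inf,v2:4,v3:0,v4:11,v5:27,v6:8,v7:inf,v8:13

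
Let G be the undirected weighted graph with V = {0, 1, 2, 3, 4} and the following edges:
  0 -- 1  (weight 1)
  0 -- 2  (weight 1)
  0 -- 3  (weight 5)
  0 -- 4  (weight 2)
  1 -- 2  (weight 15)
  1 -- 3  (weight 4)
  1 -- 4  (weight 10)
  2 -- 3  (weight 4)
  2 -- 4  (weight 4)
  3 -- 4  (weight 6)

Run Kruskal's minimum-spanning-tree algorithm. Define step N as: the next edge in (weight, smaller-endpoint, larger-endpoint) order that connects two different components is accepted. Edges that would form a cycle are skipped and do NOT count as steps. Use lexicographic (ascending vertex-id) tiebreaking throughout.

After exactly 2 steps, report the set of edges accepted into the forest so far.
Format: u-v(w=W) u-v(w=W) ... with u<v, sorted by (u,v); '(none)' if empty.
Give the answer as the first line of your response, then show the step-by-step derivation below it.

0-1(w=1) 0-2(w=1)

step 1: add edge 0-1 (w=1); MST = {0-1(w=1)}
step 2: add edge 0-2 (w=1); MST = {0-1(w=1) 0-2(w=1)}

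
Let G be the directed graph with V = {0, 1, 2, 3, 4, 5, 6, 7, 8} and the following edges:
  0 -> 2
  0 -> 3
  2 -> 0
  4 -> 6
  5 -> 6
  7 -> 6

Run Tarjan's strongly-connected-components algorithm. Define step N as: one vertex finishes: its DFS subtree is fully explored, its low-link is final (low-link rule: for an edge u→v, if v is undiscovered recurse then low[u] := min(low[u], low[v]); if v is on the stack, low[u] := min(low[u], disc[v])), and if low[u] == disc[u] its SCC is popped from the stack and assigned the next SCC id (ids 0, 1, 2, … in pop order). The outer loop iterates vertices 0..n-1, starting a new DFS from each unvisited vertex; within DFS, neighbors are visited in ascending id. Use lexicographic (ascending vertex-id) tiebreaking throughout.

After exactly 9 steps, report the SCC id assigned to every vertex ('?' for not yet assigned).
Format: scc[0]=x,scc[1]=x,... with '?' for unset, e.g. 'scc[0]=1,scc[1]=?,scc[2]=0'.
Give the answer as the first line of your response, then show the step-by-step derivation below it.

scc[0]=1,scc[1]=2,scc[2]=1,scc[3]=0,scc[4]=4,scc[5]=5,scc[6]=3,scc[7]=6,scc[8]=7

step 1: low=(low[0]=0,low[1]=?,low[2]=0,low[3]=?,low[4]=?,low[5]=?,low[6]=?,low[7]=?,low[8]=?); scc=(scc[0]=?,scc[1]=?,scc[2]=?,scc[3]=?,scc[4]=?,scc[5]=?,scc[6]=?,scc[7]=?,scc[8]=?)
step 2: low=(low[0]=0,low[1]=?,low[2]=0,low[3]=2,low[4]=?,low[5]=?,low[6]=?,low[7]=?,low[8]=?); scc=(scc[0]=?,scc[1]=?,scc[2]=?,scc[3]=0,scc[4]=?,scc[5]=?,scc[6]=?,scc[7]=?,scc[8]=?)
step 3: low=(low[0]=0,low[1]=?,low[2]=0,low[3]=2,low[4]=?,low[5]=?,low[6]=?,low[7]=?,low[8]=?); scc=(scc[0]=1,scc[1]=?,scc[2]=1,scc[3]=0,scc[4]=?,scc[5]=?,scc[6]=?,scc[7]=?,scc[8]=?)
step 4: low=(low[0]=0,low[1]=3,low[2]=0,low[3]=2,low[4]=?,low[5]=?,low[6]=?,low[7]=?,low[8]=?); scc=(scc[0]=1,scc[1]=2,scc[2]=1,scc[3]=0,scc[4]=?,scc[5]=?,scc[6]=?,scc[7]=?,scc[8]=?)
step 5: low=(low[0]=0,low[1]=3,low[2]=0,low[3]=2,low[4]=4,low[5]=?,low[6]=5,low[7]=?,low[8]=?); scc=(scc[0]=1,scc[1]=2,scc[2]=1,scc[3]=0,scc[4]=?,scc[5]=?,scc[6]=3,scc[7]=?,scc[8]=?)
step 6: low=(low[0]=0,low[1]=3,low[2]=0,low[3]=2,low[4]=4,low[5]=?,low[6]=5,low[7]=?,low[8]=?); scc=(scc[0]=1,scc[1]=2,scc[2]=1,scc[3]=0,scc[4]=4,scc[5]=?,scc[6]=3,scc[7]=?,scc[8]=?)
step 7: low=(low[0]=0,low[1]=3,low[2]=0,low[3]=2,low[4]=4,low[5]=6,low[6]=5,low[7]=?,low[8]=?); scc=(scc[0]=1,scc[1]=2,scc[2]=1,scc[3]=0,scc[4]=4,scc[5]=5,scc[6]=3,scc[7]=?,scc[8]=?)
step 8: low=(low[0]=0,low[1]=3,low[2]=0,low[3]=2,low[4]=4,low[5]=6,low[6]=5,low[7]=7,low[8]=?); scc=(scc[0]=1,scc[1]=2,scc[2]=1,scc[3]=0,scc[4]=4,scc[5]=5,scc[6]=3,scc[7]=6,scc[8]=?)
step 9: low=(low[0]=0,low[1]=3,low[2]=0,low[3]=2,low[4]=4,low[5]=6,low[6]=5,low[7]=7,low[8]=8); scc=(scc[0]=1,scc[1]=2,scc[2]=1,scc[3]=0,scc[4]=4,scc[5]=5,scc[6]=3,scc[7]=6,scc[8]=7)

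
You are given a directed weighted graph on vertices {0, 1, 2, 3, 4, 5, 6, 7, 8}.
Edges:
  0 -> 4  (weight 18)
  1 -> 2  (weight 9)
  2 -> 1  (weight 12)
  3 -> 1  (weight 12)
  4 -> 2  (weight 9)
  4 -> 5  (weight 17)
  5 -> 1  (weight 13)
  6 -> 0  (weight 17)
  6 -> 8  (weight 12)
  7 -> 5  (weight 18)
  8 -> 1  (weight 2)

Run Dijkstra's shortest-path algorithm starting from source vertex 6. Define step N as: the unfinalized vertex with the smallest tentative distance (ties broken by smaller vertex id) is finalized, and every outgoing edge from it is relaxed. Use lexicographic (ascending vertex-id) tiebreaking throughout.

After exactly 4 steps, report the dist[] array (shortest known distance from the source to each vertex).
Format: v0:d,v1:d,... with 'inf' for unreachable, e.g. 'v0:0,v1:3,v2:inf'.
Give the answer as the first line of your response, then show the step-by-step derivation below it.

v0:17,v1:14,v2:23,v3:inf,v4:35,v5:inf,v6:0,v7:inf,v8:12

step 1: dist = v0:17,v1:inf,v2:inf,v3:inf,v4:inf,v5:inf,v6:0,v7:inf,v8:12
step 2: dist = v0:17,v1:14,v2:inf,v3:inf,v4:inf,v5:inf,v6:0,v7:inf,v8:12
step 3: dist = v0:17,v1:14,v2:23,v3:inf,v4:inf,v5:inf,v6:0,v7:inf,v8:12
step 4: dist = v0:17,v1:14,v2:23,v3:inf,v4:35,v5:inf,v6:0,v7:inf,v8:12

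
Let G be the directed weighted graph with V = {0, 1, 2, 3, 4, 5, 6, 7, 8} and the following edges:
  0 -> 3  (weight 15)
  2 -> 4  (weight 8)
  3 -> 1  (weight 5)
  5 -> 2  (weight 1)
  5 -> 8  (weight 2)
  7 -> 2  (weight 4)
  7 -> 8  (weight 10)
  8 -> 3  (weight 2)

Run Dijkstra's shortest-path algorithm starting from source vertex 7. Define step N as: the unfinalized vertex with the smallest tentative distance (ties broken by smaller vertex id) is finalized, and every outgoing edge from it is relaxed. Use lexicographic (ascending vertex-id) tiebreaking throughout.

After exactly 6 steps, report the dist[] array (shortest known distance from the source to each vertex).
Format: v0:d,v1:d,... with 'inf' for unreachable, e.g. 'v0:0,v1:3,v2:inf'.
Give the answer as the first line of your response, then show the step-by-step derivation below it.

v0:inf,v1:17,v2:4,v3:12,v4:12,v5:inf,v6:inf,v7:0,v8:10

step 1: dist = v0:inf,v1:inf,v2:4,v3:inf,v4:inf,v5:inf,v6:inf,v7:0,v8:10
step 2: dist = v0:inf,v1:inf,v2:4,v3:inf,v4:12,v5:inf,v6:inf,v7:0,v8:10
step 3: dist = v0:inf,v1:inf,v2:4,v3:12,v4:12,v5:inf,v6:inf,v7:0,v8:10
step 4: dist = v0:inf,v1:17,v2:4,v3:12,v4:12,v5:inf,v6:inf,v7:0,v8:10
step 5: dist = v0:inf,v1:17,v2:4,v3:12,v4:12,v5:inf,v6:inf,v7:0,v8:10
step 6: dist = v0:inf,v1:17,v2:4,v3:12,v4:12,v5:inf,v6:inf,v7:0,v8:10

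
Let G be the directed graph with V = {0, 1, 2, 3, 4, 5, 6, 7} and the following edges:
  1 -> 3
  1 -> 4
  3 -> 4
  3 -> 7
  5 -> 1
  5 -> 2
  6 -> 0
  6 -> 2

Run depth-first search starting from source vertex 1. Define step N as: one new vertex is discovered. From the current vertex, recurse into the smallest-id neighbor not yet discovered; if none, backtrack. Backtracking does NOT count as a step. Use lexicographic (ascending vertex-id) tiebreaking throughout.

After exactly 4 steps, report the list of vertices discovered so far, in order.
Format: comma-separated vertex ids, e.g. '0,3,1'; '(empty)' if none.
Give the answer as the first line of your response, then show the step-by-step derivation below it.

1,3,4,7

step 1: discover 1; path=1; order=1
step 2: discover 3; path=1>3; order=1,3
step 3: discover 4; path=1>3>4; order=1,3,4
step 4: discover 7; path=1>3>7; order=1,3,4,7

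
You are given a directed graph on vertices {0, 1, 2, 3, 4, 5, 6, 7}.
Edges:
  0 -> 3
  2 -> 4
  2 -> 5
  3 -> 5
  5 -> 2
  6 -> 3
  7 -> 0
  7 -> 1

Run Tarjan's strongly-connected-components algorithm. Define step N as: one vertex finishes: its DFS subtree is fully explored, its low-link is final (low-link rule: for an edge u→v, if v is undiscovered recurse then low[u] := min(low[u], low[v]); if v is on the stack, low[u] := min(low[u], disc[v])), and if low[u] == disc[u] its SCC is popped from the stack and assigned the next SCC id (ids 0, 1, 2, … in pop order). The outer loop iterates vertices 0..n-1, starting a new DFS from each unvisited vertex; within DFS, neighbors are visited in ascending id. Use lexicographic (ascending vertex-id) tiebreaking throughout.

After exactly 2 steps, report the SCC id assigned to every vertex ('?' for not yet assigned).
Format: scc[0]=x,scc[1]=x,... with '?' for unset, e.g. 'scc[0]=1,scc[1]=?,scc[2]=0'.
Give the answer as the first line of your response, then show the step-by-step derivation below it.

scc[0]=?,scc[1]=?,scc[2]=?,scc[3]=?,scc[4]=0,scc[5]=?,scc[6]=?,scc[7]=?

step 1: low=(low[0]=0,low[1]=?,low[2]=3,low[3]=1,low[4]=4,low[5]=2,low[6]=?,low[7]=?); scc=(scc[0]=?,scc[1]=?,scc[2]=?,scc[3]=?,scc[4]=0,scc[5]=?,scc[6]=?,scc[7]=?)
step 2: low=(low[0]=0,low[1]=?,low[2]=2,low[3]=1,low[4]=4,low[5]=2,low[6]=?,low[7]=?); scc=(scc[0]=?,scc[1]=?,scc[2]=?,scc[3]=?,scc[4]=0,scc[5]=?,scc[6]=?,scc[7]=?)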